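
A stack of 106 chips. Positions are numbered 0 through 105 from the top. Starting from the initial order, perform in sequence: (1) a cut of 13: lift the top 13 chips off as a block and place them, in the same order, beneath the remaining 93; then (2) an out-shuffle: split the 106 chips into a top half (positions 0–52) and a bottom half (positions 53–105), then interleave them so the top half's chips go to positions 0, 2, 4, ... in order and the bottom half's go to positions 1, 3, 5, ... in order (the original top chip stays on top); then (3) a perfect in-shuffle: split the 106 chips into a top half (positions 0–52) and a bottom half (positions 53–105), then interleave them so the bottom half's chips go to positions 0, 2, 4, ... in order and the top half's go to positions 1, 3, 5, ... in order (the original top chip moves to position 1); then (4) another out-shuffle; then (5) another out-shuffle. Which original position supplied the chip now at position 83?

77

Undo the operations in reverse order, starting from position 83:
  undo op 5 (out-shuffle, from bottom half): 83 ← 94
  undo op 4 (out-shuffle, from top half): 94 ← 47
  undo op 3 (in-shuffle, from top half): 47 ← 23
  undo op 2 (out-shuffle, from bottom half): 23 ← 64
  undo op 1 (cut 13): 64 ← 77
So the chip at position 83 came from original position 77.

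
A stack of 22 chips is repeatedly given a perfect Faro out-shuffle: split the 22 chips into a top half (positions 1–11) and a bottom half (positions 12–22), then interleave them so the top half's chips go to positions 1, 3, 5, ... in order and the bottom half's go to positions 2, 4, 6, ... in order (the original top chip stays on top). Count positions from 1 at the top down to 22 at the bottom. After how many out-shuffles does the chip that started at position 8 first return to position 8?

Follow position 8 under repeated out-shuffles:
8 → 15 → 8
It first returns after 2 out-shuffles.

2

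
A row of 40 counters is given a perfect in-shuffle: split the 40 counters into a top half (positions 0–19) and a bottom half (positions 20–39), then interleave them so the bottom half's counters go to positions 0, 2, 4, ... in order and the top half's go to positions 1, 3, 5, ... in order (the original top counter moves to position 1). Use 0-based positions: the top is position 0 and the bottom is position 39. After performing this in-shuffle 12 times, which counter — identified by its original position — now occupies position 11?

Work backwards from position 11, undoing one in-shuffle at a time:
11 ← 5 ← 2 ← 21 ← 10 ← 25 ← 12 ← 26 ← 33 ← 16 ← 28 ← 34 ← 37
So the counter now at position 11 started at position 37.

37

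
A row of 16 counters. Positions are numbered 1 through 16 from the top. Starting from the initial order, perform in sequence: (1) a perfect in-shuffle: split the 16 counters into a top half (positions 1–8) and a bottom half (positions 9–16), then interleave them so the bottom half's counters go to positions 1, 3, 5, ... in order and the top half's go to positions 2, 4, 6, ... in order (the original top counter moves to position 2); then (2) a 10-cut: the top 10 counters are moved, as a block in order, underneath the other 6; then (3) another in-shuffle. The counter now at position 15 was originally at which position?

5

Undo the operations in reverse order, starting from position 15:
  undo op 3 (in-shuffle, from bottom half): 15 ← 16
  undo op 2 (cut 10): 16 ← 10
  undo op 1 (in-shuffle, from top half): 10 ← 5
So the counter at position 15 came from original position 5.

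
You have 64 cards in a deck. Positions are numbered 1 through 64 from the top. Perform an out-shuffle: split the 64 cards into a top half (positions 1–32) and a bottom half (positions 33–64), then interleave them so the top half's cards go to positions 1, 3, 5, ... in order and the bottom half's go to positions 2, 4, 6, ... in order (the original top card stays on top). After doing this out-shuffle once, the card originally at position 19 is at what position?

37

Track the card's position through each out-shuffle:
19 → 37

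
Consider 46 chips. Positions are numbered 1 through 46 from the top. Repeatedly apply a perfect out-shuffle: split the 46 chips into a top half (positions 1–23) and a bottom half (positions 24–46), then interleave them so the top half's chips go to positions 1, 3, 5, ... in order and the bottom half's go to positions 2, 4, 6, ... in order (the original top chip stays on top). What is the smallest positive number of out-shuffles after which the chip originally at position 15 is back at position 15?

Follow position 15 under repeated out-shuffles:
15 → 29 → 12 → 23 → 45 → 44 → 42 → 38 → 30 → 14 → 27 → 8 → 15
It first returns after 12 out-shuffles.

12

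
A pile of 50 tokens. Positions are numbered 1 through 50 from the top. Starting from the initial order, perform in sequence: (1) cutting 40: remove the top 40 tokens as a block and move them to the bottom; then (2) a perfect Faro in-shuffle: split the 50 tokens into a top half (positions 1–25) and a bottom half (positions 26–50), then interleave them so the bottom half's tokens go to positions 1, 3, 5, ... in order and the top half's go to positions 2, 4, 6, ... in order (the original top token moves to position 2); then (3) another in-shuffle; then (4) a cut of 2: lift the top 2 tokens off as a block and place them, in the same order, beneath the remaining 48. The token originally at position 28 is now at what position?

Track the token from position 28 forward through each operation:
  after op 1 (cut 40): 28 → 38
  after op 2 (in-shuffle): 38 → 25
  after op 3 (in-shuffle): 25 → 50
  after op 4 (cut 2): 50 → 48

48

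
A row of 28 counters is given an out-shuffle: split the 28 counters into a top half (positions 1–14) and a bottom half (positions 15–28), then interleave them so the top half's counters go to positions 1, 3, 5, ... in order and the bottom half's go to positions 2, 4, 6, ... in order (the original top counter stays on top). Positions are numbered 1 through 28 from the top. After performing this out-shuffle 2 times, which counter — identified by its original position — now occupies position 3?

15

Work backwards from position 3, undoing one out-shuffle at a time:
3 ← 2 ← 15
So the counter now at position 3 started at position 15.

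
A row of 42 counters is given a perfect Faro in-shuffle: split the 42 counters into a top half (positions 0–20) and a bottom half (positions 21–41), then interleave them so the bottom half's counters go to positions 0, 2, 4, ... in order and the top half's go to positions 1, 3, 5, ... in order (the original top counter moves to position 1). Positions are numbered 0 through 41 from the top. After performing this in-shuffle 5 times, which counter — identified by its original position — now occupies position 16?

Work backwards from position 16, undoing one in-shuffle at a time:
16 ← 29 ← 14 ← 28 ← 35 ← 17
So the counter now at position 16 started at position 17.

17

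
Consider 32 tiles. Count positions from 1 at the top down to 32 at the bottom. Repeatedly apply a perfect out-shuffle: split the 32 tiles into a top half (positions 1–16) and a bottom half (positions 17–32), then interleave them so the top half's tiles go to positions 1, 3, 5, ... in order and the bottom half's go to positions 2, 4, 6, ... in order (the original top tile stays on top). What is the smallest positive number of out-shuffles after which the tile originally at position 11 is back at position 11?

Follow position 11 under repeated out-shuffles:
11 → 21 → 10 → 19 → 6 → 11
It first returns after 5 out-shuffles.

5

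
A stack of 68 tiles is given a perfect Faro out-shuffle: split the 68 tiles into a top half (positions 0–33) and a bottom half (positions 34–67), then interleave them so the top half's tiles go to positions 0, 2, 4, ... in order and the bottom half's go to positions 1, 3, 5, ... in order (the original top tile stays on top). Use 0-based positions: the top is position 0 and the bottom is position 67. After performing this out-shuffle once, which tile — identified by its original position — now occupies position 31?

Work backwards from position 31, undoing one out-shuffle at a time:
31 ← 49
So the tile now at position 31 started at position 49.

49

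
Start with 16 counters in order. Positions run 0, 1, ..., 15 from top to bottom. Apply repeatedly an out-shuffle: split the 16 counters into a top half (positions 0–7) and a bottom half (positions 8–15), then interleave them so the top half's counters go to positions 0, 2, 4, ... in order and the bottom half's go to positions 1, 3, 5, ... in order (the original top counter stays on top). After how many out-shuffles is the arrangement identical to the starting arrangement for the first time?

4

The out-shuffle permutes the 16 positions with cycle lengths [1, 1, 2, 4, 4, 4].
Every counter is home exactly when every cycle has completed a whole number of laps, i.e. after lcm(1, 2, 4) = 4 out-shuffles.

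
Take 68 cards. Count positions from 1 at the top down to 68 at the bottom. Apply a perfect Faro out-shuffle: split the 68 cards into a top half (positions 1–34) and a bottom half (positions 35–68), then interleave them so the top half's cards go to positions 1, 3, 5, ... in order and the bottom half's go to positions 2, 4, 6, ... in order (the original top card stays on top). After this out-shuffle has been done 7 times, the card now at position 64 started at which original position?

24

Work backwards from position 64, undoing one out-shuffle at a time:
64 ← 66 ← 67 ← 34 ← 51 ← 26 ← 47 ← 24
So the card now at position 64 started at position 24.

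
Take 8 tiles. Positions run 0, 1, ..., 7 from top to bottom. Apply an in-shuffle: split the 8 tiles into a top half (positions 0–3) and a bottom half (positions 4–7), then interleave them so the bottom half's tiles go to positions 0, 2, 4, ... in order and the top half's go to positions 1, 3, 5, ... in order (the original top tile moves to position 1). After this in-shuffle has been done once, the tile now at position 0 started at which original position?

4

Work backwards from position 0, undoing one in-shuffle at a time:
0 ← 4
So the tile now at position 0 started at position 4.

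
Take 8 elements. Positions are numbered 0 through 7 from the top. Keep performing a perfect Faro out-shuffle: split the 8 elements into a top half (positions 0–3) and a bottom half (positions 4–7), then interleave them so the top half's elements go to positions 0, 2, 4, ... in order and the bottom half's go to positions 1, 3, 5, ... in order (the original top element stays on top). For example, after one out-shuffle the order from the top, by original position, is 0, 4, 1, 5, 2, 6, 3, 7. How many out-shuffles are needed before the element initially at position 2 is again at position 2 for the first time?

3

Follow position 2 under repeated out-shuffles:
2 → 4 → 1 → 2
It first returns after 3 out-shuffles.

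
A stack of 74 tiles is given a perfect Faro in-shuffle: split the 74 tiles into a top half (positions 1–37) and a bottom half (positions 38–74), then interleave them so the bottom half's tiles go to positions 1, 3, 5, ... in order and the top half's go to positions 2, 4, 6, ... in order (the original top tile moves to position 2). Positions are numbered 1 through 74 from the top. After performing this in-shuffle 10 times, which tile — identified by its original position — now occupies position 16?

34

Work backwards from position 16, undoing one in-shuffle at a time:
16 ← 8 ← 4 ← 2 ← 1 ← 38 ← 19 ← 47 ← 61 ← 68 ← 34
So the tile now at position 16 started at position 34.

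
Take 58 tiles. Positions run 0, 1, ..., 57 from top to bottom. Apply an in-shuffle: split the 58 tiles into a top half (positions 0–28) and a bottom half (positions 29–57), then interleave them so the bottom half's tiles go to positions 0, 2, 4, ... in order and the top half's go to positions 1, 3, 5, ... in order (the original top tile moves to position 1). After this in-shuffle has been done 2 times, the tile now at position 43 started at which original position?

Work backwards from position 43, undoing one in-shuffle at a time:
43 ← 21 ← 10
So the tile now at position 43 started at position 10.

10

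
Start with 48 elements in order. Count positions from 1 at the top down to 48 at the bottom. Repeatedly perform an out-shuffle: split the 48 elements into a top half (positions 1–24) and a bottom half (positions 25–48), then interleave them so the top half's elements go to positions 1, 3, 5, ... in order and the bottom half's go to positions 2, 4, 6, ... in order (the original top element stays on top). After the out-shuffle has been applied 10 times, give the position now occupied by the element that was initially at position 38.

7

Track the element's position through each out-shuffle:
38 → 28 → 8 → 15 → 29 → 10 → 19 → 37 → 26 → 4 → 7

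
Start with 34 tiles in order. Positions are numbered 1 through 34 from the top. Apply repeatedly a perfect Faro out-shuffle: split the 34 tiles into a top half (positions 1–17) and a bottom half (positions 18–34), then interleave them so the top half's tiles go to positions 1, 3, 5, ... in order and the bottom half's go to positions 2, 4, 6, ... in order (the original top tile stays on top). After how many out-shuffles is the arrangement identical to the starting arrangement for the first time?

The out-shuffle permutes the 34 positions with cycle lengths [1, 1, 2, 10, 10, 10].
Every tile is home exactly when every cycle has completed a whole number of laps, i.e. after lcm(1, 2, 10) = 10 out-shuffles.

10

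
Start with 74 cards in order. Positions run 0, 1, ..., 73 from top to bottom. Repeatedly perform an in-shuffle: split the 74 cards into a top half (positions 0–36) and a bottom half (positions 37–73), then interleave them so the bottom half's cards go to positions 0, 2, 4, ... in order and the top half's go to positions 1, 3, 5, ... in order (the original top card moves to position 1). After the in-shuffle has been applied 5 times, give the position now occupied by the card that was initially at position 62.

Track the card's position through each in-shuffle:
62 → 50 → 26 → 53 → 32 → 65

65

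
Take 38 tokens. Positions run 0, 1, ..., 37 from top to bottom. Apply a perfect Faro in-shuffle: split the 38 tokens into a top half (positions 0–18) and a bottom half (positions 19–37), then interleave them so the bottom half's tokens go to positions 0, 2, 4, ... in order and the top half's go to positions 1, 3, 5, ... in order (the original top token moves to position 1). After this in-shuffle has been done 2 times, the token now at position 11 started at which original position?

Work backwards from position 11, undoing one in-shuffle at a time:
11 ← 5 ← 2
So the token now at position 11 started at position 2.

2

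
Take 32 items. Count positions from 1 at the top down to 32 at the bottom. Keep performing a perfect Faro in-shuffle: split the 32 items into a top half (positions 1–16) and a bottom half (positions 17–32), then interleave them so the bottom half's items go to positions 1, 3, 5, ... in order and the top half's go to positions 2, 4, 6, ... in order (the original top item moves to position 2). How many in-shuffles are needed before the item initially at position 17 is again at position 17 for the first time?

Follow position 17 under repeated in-shuffles:
17 → 1 → 2 → 4 → 8 → 16 → 32 → 31 → 29 → 25 → 17
It first returns after 10 in-shuffles.

10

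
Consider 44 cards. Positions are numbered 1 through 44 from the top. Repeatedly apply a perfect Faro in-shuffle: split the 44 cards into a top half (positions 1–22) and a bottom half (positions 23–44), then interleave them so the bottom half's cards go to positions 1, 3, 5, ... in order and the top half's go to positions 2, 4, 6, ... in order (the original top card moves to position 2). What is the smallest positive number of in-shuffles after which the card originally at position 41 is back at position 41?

Follow position 41 under repeated in-shuffles:
41 → 37 → 29 → 13 → 26 → 7 → 14 → 28 → 11 → 22 → 44 → 43 → 41
It first returns after 12 in-shuffles.

12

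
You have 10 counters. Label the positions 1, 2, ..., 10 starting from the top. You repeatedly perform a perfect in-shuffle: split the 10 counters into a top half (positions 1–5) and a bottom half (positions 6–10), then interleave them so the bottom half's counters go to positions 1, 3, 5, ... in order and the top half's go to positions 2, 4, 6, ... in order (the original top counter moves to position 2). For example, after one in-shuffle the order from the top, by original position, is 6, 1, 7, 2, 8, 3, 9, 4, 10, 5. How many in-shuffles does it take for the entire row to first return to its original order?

The in-shuffle permutes the 10 positions with cycle lengths [10].
Every counter is home exactly when every cycle has completed a whole number of laps, i.e. after lcm(10) = 10 in-shuffles.

10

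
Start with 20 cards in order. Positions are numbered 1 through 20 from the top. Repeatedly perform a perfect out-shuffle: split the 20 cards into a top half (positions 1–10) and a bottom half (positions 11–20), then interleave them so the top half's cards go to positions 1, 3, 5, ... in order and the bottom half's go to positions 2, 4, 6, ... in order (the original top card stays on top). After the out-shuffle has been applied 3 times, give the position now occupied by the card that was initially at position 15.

Track the card's position through each out-shuffle:
15 → 10 → 19 → 18

18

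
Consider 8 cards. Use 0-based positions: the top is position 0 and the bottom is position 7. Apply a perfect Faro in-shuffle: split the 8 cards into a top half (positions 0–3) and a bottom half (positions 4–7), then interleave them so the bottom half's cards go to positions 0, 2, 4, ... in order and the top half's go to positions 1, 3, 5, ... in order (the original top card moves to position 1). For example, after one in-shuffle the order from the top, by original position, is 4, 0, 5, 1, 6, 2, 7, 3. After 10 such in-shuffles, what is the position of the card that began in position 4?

7

Track the card's position through each in-shuffle:
4 → 0 → 1 → 3 → 7 → 6 → 4 → 0 → 1 → 3 → 7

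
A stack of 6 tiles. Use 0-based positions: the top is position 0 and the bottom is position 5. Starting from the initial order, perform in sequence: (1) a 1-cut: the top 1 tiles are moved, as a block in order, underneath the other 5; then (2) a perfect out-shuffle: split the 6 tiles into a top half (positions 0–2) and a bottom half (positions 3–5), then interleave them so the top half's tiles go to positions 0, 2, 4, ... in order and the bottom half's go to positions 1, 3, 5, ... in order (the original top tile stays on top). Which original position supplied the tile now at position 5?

Undo the operations in reverse order, starting from position 5:
  undo op 2 (out-shuffle, from bottom half): 5 ← 5
  undo op 1 (cut 1): 5 ← 0
So the tile at position 5 came from original position 0.

0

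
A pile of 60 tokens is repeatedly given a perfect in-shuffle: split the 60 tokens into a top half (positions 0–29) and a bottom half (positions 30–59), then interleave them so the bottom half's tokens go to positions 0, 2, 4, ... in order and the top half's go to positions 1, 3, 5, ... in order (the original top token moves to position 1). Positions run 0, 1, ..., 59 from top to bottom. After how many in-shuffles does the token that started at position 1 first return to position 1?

Follow position 1 under repeated in-shuffles:
1 → 3 → 7 → 15 → 31 → 2 → 5 → 11 → ... → 1 (length 60)
It first returns after 60 in-shuffles.

60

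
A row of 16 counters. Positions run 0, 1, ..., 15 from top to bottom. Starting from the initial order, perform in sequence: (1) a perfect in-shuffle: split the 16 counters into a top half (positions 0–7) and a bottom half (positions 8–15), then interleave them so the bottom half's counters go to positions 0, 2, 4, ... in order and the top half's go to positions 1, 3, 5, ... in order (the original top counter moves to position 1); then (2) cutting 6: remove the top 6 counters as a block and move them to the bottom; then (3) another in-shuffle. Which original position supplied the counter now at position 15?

Undo the operations in reverse order, starting from position 15:
  undo op 3 (in-shuffle, from top half): 15 ← 7
  undo op 2 (cut 6): 7 ← 13
  undo op 1 (in-shuffle, from top half): 13 ← 6
So the counter at position 15 came from original position 6.

6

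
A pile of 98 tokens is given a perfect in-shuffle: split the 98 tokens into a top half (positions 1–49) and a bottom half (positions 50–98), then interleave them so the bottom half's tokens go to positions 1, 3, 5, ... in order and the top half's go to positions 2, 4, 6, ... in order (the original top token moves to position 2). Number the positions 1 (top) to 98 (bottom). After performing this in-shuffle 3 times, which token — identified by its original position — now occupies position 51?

93

Work backwards from position 51, undoing one in-shuffle at a time:
51 ← 75 ← 87 ← 93
So the token now at position 51 started at position 93.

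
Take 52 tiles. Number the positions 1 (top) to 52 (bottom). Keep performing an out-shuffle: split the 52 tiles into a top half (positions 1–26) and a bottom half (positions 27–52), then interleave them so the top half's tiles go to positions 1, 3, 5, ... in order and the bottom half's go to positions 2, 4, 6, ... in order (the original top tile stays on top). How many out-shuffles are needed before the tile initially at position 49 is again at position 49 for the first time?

8

Follow position 49 under repeated out-shuffles:
49 → 46 → 40 → 28 → 4 → 7 → 13 → 25 → 49
It first returns after 8 out-shuffles.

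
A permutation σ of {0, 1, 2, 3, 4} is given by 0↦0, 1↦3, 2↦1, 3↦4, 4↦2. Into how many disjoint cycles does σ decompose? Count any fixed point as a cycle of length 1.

Cycle decomposition: (0) (1 3 4 2).
2 cycles.

2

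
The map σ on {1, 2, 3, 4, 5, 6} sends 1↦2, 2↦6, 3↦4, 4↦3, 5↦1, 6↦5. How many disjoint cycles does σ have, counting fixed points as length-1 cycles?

Cycle decomposition: (1 2 6 5) (3 4).
2 cycles.

2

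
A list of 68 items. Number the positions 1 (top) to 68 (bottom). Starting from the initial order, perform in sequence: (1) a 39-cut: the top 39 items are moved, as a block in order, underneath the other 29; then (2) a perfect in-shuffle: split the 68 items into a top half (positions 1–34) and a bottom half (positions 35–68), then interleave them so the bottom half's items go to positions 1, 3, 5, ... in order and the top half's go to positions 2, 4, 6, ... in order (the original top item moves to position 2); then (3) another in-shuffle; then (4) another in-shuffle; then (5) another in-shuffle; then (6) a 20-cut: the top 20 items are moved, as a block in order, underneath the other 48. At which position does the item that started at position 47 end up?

39

Track the item from position 47 forward through each operation:
  after op 1 (cut 39): 47 → 8
  after op 2 (in-shuffle): 8 → 16
  after op 3 (in-shuffle): 16 → 32
  after op 4 (in-shuffle): 32 → 64
  after op 5 (in-shuffle): 64 → 59
  after op 6 (cut 20): 59 → 39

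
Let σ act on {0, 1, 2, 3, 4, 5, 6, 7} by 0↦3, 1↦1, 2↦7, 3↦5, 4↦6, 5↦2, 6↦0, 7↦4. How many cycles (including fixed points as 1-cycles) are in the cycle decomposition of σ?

Cycle decomposition: (0 3 5 2 7 4 6) (1).
2 cycles.

2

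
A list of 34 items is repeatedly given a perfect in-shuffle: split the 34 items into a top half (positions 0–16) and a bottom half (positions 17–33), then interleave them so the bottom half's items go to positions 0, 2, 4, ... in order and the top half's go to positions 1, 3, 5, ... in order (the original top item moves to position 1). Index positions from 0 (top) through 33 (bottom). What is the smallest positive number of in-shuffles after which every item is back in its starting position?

12

The in-shuffle permutes the 34 positions with cycle lengths [3, 3, 4, 12, 12].
Every item is home exactly when every cycle has completed a whole number of laps, i.e. after lcm(3, 4, 12) = 12 in-shuffles.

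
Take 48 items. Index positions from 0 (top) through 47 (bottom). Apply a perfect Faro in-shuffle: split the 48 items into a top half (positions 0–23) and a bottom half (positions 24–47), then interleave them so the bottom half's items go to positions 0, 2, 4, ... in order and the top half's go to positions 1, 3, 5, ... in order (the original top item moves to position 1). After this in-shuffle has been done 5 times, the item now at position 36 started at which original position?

17

Work backwards from position 36, undoing one in-shuffle at a time:
36 ← 42 ← 45 ← 22 ← 35 ← 17
So the item now at position 36 started at position 17.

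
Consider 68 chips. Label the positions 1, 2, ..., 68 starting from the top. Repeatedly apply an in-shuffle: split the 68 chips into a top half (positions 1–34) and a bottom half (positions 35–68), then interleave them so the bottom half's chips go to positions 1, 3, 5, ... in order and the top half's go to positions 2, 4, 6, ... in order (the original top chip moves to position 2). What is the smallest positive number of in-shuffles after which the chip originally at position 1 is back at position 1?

Follow position 1 under repeated in-shuffles:
1 → 2 → 4 → 8 → 16 → 32 → 64 → 59 → ... → 1 (length 22)
It first returns after 22 in-shuffles.

22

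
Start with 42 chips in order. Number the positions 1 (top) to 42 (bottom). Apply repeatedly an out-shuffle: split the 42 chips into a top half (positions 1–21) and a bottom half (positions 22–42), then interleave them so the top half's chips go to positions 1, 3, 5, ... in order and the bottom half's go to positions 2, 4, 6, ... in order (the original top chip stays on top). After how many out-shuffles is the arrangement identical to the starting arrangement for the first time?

The out-shuffle permutes the 42 positions with cycle lengths [1, 1, 20, 20].
Every chip is home exactly when every cycle has completed a whole number of laps, i.e. after lcm(1, 20) = 20 out-shuffles.

20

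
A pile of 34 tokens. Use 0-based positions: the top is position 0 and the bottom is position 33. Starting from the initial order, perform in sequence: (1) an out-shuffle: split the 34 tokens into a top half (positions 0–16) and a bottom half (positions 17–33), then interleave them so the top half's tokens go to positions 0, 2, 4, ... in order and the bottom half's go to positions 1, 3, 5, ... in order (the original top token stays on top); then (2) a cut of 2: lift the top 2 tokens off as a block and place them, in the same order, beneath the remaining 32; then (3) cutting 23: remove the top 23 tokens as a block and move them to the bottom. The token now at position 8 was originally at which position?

33

Undo the operations in reverse order, starting from position 8:
  undo op 3 (cut 23): 8 ← 31
  undo op 2 (cut 2): 31 ← 33
  undo op 1 (out-shuffle, from bottom half): 33 ← 33
So the token at position 8 came from original position 33.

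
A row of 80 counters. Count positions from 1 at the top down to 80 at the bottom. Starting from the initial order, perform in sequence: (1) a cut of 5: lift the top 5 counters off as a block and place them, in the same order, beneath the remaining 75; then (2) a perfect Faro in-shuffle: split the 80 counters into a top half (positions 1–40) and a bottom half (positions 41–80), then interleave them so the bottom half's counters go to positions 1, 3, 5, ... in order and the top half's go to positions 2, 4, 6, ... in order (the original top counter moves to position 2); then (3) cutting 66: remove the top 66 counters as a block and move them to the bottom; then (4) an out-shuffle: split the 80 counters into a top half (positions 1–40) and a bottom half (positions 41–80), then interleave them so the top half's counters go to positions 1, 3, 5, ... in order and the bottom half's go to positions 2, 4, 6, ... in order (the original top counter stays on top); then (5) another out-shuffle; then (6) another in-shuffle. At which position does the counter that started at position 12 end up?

Track the counter from position 12 forward through each operation:
  after op 1 (cut 5): 12 → 7
  after op 2 (in-shuffle): 7 → 14
  after op 3 (cut 66): 14 → 28
  after op 4 (out-shuffle): 28 → 55
  after op 5 (out-shuffle): 55 → 30
  after op 6 (in-shuffle): 30 → 60

60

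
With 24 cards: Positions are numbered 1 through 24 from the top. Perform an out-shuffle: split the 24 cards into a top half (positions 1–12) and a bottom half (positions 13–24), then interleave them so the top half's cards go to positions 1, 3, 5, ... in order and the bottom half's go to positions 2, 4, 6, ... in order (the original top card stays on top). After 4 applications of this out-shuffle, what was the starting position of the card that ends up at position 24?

Work backwards from position 24, undoing one out-shuffle at a time:
24 ← 24 ← 24 ← 24 ← 24
So the card now at position 24 started at position 24.

24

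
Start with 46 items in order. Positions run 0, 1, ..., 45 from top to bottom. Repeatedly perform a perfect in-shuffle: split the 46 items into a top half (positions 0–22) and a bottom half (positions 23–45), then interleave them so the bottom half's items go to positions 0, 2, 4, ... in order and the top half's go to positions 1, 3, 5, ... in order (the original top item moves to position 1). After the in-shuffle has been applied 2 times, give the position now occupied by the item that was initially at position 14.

12

Track the item's position through each in-shuffle:
14 → 29 → 12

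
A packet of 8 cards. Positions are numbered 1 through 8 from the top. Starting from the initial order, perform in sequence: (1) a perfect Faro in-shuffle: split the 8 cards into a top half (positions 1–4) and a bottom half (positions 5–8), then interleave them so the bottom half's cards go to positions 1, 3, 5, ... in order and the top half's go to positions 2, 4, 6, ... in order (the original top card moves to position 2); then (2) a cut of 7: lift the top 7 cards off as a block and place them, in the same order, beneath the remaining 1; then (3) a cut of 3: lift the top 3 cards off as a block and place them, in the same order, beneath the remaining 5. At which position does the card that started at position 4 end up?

Track the card from position 4 forward through each operation:
  after op 1 (in-shuffle): 4 → 8
  after op 2 (cut 7): 8 → 1
  after op 3 (cut 3): 1 → 6

6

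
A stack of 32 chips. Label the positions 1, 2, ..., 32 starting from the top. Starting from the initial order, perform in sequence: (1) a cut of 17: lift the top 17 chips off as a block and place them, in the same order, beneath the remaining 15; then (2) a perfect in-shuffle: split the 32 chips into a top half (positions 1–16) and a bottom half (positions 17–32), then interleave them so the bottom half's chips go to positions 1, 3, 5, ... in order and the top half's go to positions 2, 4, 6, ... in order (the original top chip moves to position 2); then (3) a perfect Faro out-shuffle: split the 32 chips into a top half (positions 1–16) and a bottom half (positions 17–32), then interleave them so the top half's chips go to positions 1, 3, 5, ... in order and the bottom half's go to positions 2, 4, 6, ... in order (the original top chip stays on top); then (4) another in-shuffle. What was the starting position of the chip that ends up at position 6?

18

Undo the operations in reverse order, starting from position 6:
  undo op 4 (in-shuffle, from top half): 6 ← 3
  undo op 3 (out-shuffle, from top half): 3 ← 2
  undo op 2 (in-shuffle, from top half): 2 ← 1
  undo op 1 (cut 17): 1 ← 18
So the chip at position 6 came from original position 18.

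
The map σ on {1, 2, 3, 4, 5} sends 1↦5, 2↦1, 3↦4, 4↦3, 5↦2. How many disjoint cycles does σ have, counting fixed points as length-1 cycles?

Cycle decomposition: (1 5 2) (3 4).
2 cycles.

2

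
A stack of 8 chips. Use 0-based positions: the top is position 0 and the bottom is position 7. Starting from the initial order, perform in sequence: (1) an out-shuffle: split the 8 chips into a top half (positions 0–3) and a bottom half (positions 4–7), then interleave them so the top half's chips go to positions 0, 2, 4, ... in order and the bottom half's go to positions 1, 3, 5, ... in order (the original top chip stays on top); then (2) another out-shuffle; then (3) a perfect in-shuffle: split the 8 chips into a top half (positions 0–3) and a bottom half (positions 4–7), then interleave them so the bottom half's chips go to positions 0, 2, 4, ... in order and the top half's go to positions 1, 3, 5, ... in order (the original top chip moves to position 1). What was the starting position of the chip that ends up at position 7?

6

Undo the operations in reverse order, starting from position 7:
  undo op 3 (in-shuffle, from top half): 7 ← 3
  undo op 2 (out-shuffle, from bottom half): 3 ← 5
  undo op 1 (out-shuffle, from bottom half): 5 ← 6
So the chip at position 7 came from original position 6.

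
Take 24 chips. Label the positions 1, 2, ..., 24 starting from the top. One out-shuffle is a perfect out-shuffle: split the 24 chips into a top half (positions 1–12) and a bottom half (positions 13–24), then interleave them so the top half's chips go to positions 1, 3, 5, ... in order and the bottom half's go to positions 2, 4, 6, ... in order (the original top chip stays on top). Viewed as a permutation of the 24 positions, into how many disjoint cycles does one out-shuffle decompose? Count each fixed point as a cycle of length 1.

4

Trace each unvisited position around until it returns:
(1) (2 3 5 9 17 10 ... len 11) (6 11 21 18 12 23 ... len 11) (24)
4 cycles in total.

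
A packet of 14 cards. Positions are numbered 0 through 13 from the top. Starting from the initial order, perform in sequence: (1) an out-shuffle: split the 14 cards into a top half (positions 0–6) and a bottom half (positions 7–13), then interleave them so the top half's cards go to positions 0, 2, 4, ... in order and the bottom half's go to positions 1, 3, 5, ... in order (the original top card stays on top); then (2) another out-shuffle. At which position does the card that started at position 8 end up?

6

Track the card from position 8 forward through each operation:
  after op 1 (out-shuffle): 8 → 3
  after op 2 (out-shuffle): 3 → 6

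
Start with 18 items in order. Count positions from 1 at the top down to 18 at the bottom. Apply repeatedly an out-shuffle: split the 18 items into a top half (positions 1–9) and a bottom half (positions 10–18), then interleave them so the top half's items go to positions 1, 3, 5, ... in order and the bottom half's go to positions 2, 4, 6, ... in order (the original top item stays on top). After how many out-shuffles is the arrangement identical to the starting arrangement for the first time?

The out-shuffle permutes the 18 positions with cycle lengths [1, 1, 8, 8].
Every item is home exactly when every cycle has completed a whole number of laps, i.e. after lcm(1, 8) = 8 out-shuffles.

8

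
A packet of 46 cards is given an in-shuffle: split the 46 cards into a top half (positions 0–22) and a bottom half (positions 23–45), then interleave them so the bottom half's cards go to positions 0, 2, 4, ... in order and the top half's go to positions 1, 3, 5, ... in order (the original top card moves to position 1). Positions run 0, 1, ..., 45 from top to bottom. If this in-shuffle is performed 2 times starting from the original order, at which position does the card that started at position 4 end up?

19

Track the card's position through each in-shuffle:
4 → 9 → 19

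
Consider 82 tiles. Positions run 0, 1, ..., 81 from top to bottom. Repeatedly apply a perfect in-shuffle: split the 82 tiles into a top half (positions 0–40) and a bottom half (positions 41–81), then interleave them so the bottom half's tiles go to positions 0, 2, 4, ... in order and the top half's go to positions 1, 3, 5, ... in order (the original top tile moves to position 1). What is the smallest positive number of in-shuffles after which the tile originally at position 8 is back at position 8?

82

Follow position 8 under repeated in-shuffles:
8 → 17 → 35 → 71 → 60 → 38 → 77 → 72 → ... → 8 (length 82)
It first returns after 82 in-shuffles.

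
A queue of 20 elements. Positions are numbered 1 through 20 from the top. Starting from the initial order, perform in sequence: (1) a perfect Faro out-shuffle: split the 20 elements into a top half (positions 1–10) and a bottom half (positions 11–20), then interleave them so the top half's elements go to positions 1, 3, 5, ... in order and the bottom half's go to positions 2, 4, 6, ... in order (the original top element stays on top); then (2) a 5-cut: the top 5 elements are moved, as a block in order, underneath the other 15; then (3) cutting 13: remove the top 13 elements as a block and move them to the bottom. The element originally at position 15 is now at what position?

12

Track the element from position 15 forward through each operation:
  after op 1 (out-shuffle): 15 → 10
  after op 2 (cut 5): 10 → 5
  after op 3 (cut 13): 5 → 12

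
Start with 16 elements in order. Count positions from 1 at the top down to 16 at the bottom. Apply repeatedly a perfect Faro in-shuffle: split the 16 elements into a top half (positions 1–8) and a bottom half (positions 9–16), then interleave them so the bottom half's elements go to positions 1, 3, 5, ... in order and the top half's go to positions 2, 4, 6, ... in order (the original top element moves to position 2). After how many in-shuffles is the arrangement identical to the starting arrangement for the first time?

8

The in-shuffle permutes the 16 positions with cycle lengths [8, 8].
Every element is home exactly when every cycle has completed a whole number of laps, i.e. after lcm(8) = 8 in-shuffles.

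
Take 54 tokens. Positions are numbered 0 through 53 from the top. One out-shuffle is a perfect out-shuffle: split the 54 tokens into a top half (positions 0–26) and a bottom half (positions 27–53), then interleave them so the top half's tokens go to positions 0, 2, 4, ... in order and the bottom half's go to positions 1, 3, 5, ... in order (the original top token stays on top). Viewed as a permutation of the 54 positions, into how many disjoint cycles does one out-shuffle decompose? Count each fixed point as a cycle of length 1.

Trace each unvisited position around until it returns:
(0) (1 2 4 8 16 32 ... len 52) (53)
3 cycles in total.

3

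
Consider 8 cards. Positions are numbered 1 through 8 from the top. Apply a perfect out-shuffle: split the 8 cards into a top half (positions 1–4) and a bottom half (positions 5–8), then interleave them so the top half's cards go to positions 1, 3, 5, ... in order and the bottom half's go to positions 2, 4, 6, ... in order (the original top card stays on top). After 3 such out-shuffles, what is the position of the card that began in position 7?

7

Track the card's position through each out-shuffle:
7 → 6 → 4 → 7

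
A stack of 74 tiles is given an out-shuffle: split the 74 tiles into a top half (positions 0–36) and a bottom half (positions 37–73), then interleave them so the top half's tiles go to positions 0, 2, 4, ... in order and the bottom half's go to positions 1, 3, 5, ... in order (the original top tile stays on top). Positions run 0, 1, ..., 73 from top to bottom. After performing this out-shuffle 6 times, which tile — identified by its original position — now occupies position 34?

Work backwards from position 34, undoing one out-shuffle at a time:
34 ← 17 ← 45 ← 59 ← 66 ← 33 ← 53
So the tile now at position 34 started at position 53.

53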